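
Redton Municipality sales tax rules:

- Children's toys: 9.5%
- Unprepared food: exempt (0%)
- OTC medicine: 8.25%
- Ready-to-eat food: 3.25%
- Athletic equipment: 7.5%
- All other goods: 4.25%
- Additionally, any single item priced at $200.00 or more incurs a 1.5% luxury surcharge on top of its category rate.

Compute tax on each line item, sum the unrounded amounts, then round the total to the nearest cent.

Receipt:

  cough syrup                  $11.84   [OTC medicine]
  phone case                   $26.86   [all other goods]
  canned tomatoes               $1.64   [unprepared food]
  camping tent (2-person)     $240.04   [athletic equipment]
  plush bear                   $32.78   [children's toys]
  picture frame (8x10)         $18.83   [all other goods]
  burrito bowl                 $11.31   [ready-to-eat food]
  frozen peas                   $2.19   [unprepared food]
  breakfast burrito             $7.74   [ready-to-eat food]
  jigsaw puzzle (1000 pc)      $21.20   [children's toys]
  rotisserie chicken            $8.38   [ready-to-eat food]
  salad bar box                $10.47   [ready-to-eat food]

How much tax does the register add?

Cough syrup $11.84: OTC medicine → 8.25% → $0.9768
Phone case $26.86: all other goods → 4.25% → $1.14155
Canned tomatoes $1.64: unprepared food → 0% → $0.00
Camping tent (2-person) $240.04: athletic equipment → 7.5% + 1.5% surcharge = 9% → $21.6036
Plush bear $32.78: children's toys → 9.5% → $3.1141
Picture frame (8x10) $18.83: all other goods → 4.25% → $0.800275
Burrito bowl $11.31: ready-to-eat food → 3.25% → $0.367575
Frozen peas $2.19: unprepared food → 0% → $0.00
Breakfast burrito $7.74: ready-to-eat food → 3.25% → $0.25155
Jigsaw puzzle (1000 pc) $21.20: children's toys → 9.5% → $2.014
Rotisserie chicken $8.38: ready-to-eat food → 3.25% → $0.27235
Salad bar box $10.47: ready-to-eat food → 3.25% → $0.340275
Unrounded tax sum = $30.882075 → $30.88

$30.88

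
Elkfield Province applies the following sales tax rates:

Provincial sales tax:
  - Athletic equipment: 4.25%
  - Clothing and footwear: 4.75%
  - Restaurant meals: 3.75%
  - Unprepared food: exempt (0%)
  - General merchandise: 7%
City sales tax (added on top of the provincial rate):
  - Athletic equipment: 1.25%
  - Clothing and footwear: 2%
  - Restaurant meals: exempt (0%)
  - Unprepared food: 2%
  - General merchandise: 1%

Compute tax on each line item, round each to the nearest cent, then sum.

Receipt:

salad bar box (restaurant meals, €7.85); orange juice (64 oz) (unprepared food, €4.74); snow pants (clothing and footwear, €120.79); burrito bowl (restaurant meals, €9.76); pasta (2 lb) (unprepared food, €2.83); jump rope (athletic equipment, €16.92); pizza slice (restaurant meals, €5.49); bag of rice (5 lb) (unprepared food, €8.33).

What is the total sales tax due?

Salad bar box €7.85: restaurant meals → 3.75% + 0% city = 3.75% → €0.29
Orange juice (64 oz) €4.74: unprepared food → 0% + 2% city = 2% → €0.09
Snow pants €120.79: clothing and footwear → 4.75% + 2% city = 6.75% → €8.15
Burrito bowl €9.76: restaurant meals → 3.75% + 0% city = 3.75% → €0.37
Pasta (2 lb) €2.83: unprepared food → 0% + 2% city = 2% → €0.06
Jump rope €16.92: athletic equipment → 4.25% + 1.25% city = 5.5% → €0.93
Pizza slice €5.49: restaurant meals → 3.75% + 0% city = 3.75% → €0.21
Bag of rice (5 lb) €8.33: unprepared food → 0% + 2% city = 2% → €0.17
Total tax = €0.29 + €0.09 + €8.15 + €0.37 + €0.06 + €0.93 + €0.21 + €0.17 = €10.27

€10.27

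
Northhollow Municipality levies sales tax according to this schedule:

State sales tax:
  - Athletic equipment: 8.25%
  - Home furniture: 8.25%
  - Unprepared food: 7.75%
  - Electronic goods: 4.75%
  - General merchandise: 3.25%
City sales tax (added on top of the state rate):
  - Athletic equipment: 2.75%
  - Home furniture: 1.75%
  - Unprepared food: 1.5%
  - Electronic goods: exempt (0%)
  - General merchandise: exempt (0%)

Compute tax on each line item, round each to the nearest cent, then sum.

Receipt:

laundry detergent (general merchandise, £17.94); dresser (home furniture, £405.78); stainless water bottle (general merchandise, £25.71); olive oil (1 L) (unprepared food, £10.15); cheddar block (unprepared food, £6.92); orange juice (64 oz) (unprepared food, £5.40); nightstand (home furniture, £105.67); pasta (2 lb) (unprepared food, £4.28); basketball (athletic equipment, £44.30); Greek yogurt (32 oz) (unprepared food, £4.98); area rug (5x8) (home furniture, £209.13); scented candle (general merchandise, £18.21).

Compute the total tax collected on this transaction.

£81.88

Laundry detergent £17.94: general merchandise → 3.25% + 0% city = 3.25% → £0.58
Dresser £405.78: home furniture → 8.25% + 1.75% city = 10% → £40.58
Stainless water bottle £25.71: general merchandise → 3.25% + 0% city = 3.25% → £0.84
Olive oil (1 L) £10.15: unprepared food → 7.75% + 1.5% city = 9.25% → £0.94
Cheddar block £6.92: unprepared food → 7.75% + 1.5% city = 9.25% → £0.64
Orange juice (64 oz) £5.40: unprepared food → 7.75% + 1.5% city = 9.25% → £0.50
Nightstand £105.67: home furniture → 8.25% + 1.75% city = 10% → £10.57
Pasta (2 lb) £4.28: unprepared food → 7.75% + 1.5% city = 9.25% → £0.40
Basketball £44.30: athletic equipment → 8.25% + 2.75% city = 11% → £4.87
Greek yogurt (32 oz) £4.98: unprepared food → 7.75% + 1.5% city = 9.25% → £0.46
Area rug (5x8) £209.13: home furniture → 8.25% + 1.75% city = 10% → £20.91
Scented candle £18.21: general merchandise → 3.25% + 0% city = 3.25% → £0.59
Total tax = £0.58 + £40.58 + £0.84 + £0.94 + £0.64 + £0.50 + £10.57 + £0.40 + £4.87 + £0.46 + £20.91 + £0.59 = £81.88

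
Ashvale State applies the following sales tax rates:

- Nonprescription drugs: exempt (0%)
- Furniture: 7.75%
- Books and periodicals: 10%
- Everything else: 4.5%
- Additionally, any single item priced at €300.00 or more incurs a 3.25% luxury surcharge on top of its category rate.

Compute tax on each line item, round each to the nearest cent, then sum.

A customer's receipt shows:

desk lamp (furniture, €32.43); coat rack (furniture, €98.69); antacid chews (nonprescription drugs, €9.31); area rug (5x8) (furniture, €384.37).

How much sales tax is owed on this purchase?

€52.44

Desk lamp €32.43: furniture → 7.75% → €2.51
Coat rack €98.69: furniture → 7.75% → €7.65
Antacid chews €9.31: nonprescription drugs → 0% → €0.00
Area rug (5x8) €384.37: furniture → 7.75% + 3.25% surcharge = 11% → €42.28
Total tax = €2.51 + €7.65 + €42.28 = €52.44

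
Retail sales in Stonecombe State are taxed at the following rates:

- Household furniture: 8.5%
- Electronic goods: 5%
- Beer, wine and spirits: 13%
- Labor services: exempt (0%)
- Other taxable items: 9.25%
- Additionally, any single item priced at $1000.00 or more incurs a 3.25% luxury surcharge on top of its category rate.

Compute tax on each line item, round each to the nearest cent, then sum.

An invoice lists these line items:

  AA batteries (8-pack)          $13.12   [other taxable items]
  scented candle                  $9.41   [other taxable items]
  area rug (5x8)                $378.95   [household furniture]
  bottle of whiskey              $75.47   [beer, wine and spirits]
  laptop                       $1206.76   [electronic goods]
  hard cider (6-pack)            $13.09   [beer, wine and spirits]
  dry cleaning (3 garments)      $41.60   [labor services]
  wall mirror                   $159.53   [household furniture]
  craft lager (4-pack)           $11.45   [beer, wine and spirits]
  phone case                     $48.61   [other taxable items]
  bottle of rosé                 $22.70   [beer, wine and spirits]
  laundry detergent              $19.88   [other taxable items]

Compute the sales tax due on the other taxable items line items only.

AA batteries (8-pack) $13.12: other taxable items → 9.25% → $1.21
Scented candle $9.41: other taxable items → 9.25% → $0.87
Phone case $48.61: other taxable items → 9.25% → $4.50
Laundry detergent $19.88: other taxable items → 9.25% → $1.84
Tax on other taxable items = $1.21 + $0.87 + $4.50 + $1.84 = $8.42

$8.42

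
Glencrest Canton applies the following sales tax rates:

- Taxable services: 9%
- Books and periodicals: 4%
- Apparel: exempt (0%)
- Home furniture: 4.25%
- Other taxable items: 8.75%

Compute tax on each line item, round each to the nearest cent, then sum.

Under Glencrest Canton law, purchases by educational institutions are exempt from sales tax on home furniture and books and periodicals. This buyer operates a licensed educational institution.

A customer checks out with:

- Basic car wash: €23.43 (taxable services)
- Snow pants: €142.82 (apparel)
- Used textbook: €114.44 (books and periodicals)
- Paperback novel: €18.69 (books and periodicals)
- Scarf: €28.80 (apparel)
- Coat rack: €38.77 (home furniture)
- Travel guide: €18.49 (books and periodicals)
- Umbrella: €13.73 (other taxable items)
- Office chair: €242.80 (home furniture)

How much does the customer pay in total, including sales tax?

€645.28

Basic car wash €23.43: taxable services → 9% → €2.11
Snow pants €142.82: apparel → 0% → €0.00
Used textbook €114.44: books and periodicals, buyer-exempt → 0% → €0.00
Paperback novel €18.69: books and periodicals, buyer-exempt → 0% → €0.00
Scarf €28.80: apparel → 0% → €0.00
Coat rack €38.77: home furniture, buyer-exempt → 0% → €0.00
Travel guide €18.49: books and periodicals, buyer-exempt → 0% → €0.00
Umbrella €13.73: other taxable items → 8.75% → €1.20
Office chair €242.80: home furniture, buyer-exempt → 0% → €0.00
Subtotal = €641.97; tax = €3.31; total due = €645.28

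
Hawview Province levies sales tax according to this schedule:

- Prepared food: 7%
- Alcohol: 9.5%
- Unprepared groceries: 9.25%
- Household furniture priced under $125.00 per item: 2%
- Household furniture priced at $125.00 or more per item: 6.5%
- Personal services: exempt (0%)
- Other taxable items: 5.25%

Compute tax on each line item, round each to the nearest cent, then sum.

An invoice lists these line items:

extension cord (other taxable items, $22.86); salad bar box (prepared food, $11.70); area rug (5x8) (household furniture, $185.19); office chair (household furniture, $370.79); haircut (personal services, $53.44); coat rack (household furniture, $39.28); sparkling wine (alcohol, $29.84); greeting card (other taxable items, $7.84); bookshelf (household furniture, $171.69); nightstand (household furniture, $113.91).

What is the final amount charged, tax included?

Extension cord $22.86: other taxable items → 5.25% → $1.20
Salad bar box $11.70: prepared food → 7% → $0.82
Area rug (5x8) $185.19: household furniture, $125.00 or more → 6.5% → $12.04
Office chair $370.79: household furniture, $125.00 or more → 6.5% → $24.10
Haircut $53.44: personal services → 0% → $0.00
Coat rack $39.28: household furniture, under $125.00 → 2% → $0.79
Sparkling wine $29.84: alcohol → 9.5% → $2.83
Greeting card $7.84: other taxable items → 5.25% → $0.41
Bookshelf $171.69: household furniture, $125.00 or more → 6.5% → $11.16
Nightstand $113.91: household furniture, under $125.00 → 2% → $2.28
Subtotal = $1006.54; tax = $55.63; total due = $1062.17

$1062.17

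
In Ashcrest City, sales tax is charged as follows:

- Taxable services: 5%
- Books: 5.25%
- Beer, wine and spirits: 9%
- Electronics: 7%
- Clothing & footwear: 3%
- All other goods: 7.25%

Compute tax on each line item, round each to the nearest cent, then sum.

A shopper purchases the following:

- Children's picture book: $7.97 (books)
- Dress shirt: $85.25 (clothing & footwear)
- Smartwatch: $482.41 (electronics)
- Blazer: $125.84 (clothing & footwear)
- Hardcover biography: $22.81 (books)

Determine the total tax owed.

$41.73

Children's picture book $7.97: books → 5.25% → $0.42
Dress shirt $85.25: clothing & footwear → 3% → $2.56
Smartwatch $482.41: electronics → 7% → $33.77
Blazer $125.84: clothing & footwear → 3% → $3.78
Hardcover biography $22.81: books → 5.25% → $1.20
Total tax = $0.42 + $2.56 + $33.77 + $3.78 + $1.20 = $41.73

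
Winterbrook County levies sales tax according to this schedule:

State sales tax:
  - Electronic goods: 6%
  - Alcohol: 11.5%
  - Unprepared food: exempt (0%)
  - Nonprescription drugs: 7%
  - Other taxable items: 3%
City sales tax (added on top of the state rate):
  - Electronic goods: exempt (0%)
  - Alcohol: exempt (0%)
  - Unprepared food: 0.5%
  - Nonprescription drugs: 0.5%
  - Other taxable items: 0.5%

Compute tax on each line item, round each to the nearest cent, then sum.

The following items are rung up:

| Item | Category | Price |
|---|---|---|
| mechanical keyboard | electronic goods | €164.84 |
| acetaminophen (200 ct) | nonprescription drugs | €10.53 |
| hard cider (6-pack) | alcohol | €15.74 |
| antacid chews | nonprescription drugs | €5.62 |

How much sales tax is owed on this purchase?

Mechanical keyboard €164.84: electronic goods → 6% + 0% city = 6% → €9.89
Acetaminophen (200 ct) €10.53: nonprescription drugs → 7% + 0.5% city = 7.5% → €0.79
Hard cider (6-pack) €15.74: alcohol → 11.5% + 0% city = 11.5% → €1.81
Antacid chews €5.62: nonprescription drugs → 7% + 0.5% city = 7.5% → €0.42
Total tax = €9.89 + €0.79 + €1.81 + €0.42 = €12.91

€12.91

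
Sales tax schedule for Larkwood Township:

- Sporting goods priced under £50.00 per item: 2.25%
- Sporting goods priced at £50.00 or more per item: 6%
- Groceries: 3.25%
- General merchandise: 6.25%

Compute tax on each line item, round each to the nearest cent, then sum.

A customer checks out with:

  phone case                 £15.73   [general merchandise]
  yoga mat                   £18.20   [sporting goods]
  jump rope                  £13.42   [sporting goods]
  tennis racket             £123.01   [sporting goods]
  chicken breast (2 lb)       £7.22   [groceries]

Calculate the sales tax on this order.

£9.30

Phone case £15.73: general merchandise → 6.25% → £0.98
Yoga mat £18.20: sporting goods, under £50.00 → 2.25% → £0.41
Jump rope £13.42: sporting goods, under £50.00 → 2.25% → £0.30
Tennis racket £123.01: sporting goods, £50.00 or more → 6% → £7.38
Chicken breast (2 lb) £7.22: groceries → 3.25% → £0.23
Total tax = £0.98 + £0.41 + £0.30 + £7.38 + £0.23 = £9.30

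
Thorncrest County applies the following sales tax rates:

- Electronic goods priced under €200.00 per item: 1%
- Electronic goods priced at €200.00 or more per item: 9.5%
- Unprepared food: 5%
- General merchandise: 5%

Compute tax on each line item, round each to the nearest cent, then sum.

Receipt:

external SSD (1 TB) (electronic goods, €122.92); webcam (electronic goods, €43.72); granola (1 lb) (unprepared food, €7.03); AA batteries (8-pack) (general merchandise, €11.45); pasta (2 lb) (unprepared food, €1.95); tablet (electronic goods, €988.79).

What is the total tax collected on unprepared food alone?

Granola (1 lb) €7.03: unprepared food → 5% → €0.35
Pasta (2 lb) €1.95: unprepared food → 5% → €0.10
Tax on unprepared food = €0.35 + €0.10 = €0.45

€0.45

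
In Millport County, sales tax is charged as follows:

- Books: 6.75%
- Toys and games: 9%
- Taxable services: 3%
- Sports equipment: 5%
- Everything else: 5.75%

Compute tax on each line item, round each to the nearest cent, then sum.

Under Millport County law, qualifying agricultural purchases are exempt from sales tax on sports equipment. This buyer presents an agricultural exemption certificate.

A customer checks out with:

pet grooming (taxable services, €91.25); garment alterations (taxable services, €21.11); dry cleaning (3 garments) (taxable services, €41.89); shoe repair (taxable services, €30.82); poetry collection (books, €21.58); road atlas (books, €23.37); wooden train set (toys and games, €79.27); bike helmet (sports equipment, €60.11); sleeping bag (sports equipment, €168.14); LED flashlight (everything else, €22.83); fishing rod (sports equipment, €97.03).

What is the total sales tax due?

Pet grooming €91.25: taxable services → 3% → €2.74
Garment alterations €21.11: taxable services → 3% → €0.63
Dry cleaning (3 garments) €41.89: taxable services → 3% → €1.26
Shoe repair €30.82: taxable services → 3% → €0.92
Poetry collection €21.58: books → 6.75% → €1.46
Road atlas €23.37: books → 6.75% → €1.58
Wooden train set €79.27: toys and games → 9% → €7.13
Bike helmet €60.11: sports equipment, buyer-exempt → 0% → €0.00
Sleeping bag €168.14: sports equipment, buyer-exempt → 0% → €0.00
LED flashlight €22.83: everything else → 5.75% → €1.31
Fishing rod €97.03: sports equipment, buyer-exempt → 0% → €0.00
Total tax = €2.74 + €0.63 + €1.26 + €0.92 + €1.46 + €1.58 + €7.13 + €1.31 = €17.03

€17.03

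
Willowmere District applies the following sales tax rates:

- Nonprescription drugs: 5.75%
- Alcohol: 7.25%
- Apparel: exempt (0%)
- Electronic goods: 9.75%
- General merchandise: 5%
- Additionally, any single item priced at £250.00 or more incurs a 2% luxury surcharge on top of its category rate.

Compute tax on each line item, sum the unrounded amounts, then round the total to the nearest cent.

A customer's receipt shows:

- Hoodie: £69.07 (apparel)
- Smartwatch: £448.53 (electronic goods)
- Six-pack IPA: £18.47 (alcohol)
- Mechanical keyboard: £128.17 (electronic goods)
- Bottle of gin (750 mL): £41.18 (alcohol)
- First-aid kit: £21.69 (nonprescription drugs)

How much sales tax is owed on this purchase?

£70.77

Hoodie £69.07: apparel → 0% → £0.00
Smartwatch £448.53: electronic goods → 9.75% + 2% surcharge = 11.75% → £52.702275
Six-pack IPA £18.47: alcohol → 7.25% → £1.339075
Mechanical keyboard £128.17: electronic goods → 9.75% → £12.496575
Bottle of gin (750 mL) £41.18: alcohol → 7.25% → £2.98555
First-aid kit £21.69: nonprescription drugs → 5.75% → £1.247175
Unrounded tax sum = £70.77065 → £70.77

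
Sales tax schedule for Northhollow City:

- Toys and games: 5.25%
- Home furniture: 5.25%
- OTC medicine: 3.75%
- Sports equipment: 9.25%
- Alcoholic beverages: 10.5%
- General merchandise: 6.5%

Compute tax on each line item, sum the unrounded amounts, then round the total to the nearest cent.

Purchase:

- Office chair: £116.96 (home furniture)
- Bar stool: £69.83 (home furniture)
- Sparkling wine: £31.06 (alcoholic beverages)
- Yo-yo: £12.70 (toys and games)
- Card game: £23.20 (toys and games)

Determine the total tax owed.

£14.95

Office chair £116.96: home furniture → 5.25% → £6.1404
Bar stool £69.83: home furniture → 5.25% → £3.666075
Sparkling wine £31.06: alcoholic beverages → 10.5% → £3.2613
Yo-yo £12.70: toys and games → 5.25% → £0.66675
Card game £23.20: toys and games → 5.25% → £1.218
Unrounded tax sum = £14.952525 → £14.95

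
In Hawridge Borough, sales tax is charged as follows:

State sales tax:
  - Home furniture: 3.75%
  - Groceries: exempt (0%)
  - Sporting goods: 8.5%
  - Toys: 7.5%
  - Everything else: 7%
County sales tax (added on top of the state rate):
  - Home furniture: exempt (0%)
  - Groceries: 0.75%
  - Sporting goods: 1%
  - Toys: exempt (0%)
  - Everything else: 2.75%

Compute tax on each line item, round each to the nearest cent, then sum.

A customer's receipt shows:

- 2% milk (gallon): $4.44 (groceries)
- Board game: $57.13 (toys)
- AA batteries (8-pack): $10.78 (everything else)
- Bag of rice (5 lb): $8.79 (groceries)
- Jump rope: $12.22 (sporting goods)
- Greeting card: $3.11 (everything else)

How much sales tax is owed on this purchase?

$6.89

2% milk (gallon) $4.44: groceries → 0% + 0.75% county = 0.75% → $0.03
Board game $57.13: toys → 7.5% + 0% county = 7.5% → $4.28
AA batteries (8-pack) $10.78: everything else → 7% + 2.75% county = 9.75% → $1.05
Bag of rice (5 lb) $8.79: groceries → 0% + 0.75% county = 0.75% → $0.07
Jump rope $12.22: sporting goods → 8.5% + 1% county = 9.5% → $1.16
Greeting card $3.11: everything else → 7% + 2.75% county = 9.75% → $0.30
Total tax = $0.03 + $4.28 + $1.05 + $0.07 + $1.16 + $0.30 = $6.89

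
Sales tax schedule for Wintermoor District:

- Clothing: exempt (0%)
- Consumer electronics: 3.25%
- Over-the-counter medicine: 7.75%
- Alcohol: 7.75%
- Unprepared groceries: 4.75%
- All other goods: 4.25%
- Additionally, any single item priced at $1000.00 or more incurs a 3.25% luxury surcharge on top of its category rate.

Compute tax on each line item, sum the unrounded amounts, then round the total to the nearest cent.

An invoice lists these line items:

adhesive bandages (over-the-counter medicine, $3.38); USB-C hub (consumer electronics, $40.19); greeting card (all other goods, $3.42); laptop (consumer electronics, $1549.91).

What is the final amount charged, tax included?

Adhesive bandages $3.38: over-the-counter medicine → 7.75% → $0.26195
USB-C hub $40.19: consumer electronics → 3.25% → $1.306175
Greeting card $3.42: all other goods → 4.25% → $0.14535
Laptop $1549.91: consumer electronics → 3.25% + 3.25% surcharge = 6.5% → $100.74415
Subtotal = $1596.90; unrounded tax = $102.457625 → $102.46; total due = $1699.36

$1699.36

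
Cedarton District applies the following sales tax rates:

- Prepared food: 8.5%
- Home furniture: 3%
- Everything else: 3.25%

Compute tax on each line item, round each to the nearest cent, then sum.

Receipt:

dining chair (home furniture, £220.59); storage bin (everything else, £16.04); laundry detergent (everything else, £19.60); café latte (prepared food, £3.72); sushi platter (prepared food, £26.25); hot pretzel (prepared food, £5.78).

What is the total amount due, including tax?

Dining chair £220.59: home furniture → 3% → £6.62
Storage bin £16.04: everything else → 3.25% → £0.52
Laundry detergent £19.60: everything else → 3.25% → £0.64
Café latte £3.72: prepared food → 8.5% → £0.32
Sushi platter £26.25: prepared food → 8.5% → £2.23
Hot pretzel £5.78: prepared food → 8.5% → £0.49
Subtotal = £291.98; tax = £10.82; total due = £302.80

£302.80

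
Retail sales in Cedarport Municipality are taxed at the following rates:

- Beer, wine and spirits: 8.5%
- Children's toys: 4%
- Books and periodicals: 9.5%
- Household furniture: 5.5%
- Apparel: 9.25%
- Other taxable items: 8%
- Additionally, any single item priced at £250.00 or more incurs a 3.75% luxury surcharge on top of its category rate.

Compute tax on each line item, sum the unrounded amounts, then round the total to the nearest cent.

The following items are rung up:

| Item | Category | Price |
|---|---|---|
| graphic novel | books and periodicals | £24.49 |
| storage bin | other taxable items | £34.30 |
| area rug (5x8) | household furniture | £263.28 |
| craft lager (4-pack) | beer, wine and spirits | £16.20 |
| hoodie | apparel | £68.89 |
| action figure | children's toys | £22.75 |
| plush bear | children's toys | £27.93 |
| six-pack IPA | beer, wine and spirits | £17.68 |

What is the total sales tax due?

£40.70

Graphic novel £24.49: books and periodicals → 9.5% → £2.32655
Storage bin £34.30: other taxable items → 8% → £2.744
Area rug (5x8) £263.28: household furniture → 5.5% + 3.75% surcharge = 9.25% → £24.3534
Craft lager (4-pack) £16.20: beer, wine and spirits → 8.5% → £1.377
Hoodie £68.89: apparel → 9.25% → £6.372325
Action figure £22.75: children's toys → 4% → £0.91
Plush bear £27.93: children's toys → 4% → £1.1172
Six-pack IPA £17.68: beer, wine and spirits → 8.5% → £1.5028
Unrounded tax sum = £40.703275 → £40.70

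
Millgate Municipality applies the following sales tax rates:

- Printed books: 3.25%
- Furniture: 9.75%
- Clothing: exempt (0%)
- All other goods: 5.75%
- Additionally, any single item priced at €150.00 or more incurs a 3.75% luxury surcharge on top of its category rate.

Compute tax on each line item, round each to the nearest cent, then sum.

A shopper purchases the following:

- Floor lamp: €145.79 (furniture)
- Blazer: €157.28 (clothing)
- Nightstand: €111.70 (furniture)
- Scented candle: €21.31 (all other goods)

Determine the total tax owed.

€32.23

Floor lamp €145.79: furniture → 9.75% → €14.21
Blazer €157.28: clothing → 0% + 3.75% surcharge = 3.75% → €5.90
Nightstand €111.70: furniture → 9.75% → €10.89
Scented candle €21.31: all other goods → 5.75% → €1.23
Total tax = €14.21 + €5.90 + €10.89 + €1.23 = €32.23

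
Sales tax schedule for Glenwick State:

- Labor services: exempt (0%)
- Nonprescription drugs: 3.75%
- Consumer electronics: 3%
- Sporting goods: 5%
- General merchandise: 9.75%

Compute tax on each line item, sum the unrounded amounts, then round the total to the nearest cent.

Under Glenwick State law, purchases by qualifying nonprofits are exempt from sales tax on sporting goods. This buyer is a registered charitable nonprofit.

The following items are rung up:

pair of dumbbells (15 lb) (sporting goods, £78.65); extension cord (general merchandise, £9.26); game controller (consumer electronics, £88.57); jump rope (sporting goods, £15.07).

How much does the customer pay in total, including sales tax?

Pair of dumbbells (15 lb) £78.65: sporting goods, buyer-exempt → 0% → £0.00
Extension cord £9.26: general merchandise → 9.75% → £0.90285
Game controller £88.57: consumer electronics → 3% → £2.6571
Jump rope £15.07: sporting goods, buyer-exempt → 0% → £0.00
Subtotal = £191.55; unrounded tax = £3.55995 → £3.56; total due = £195.11

£195.11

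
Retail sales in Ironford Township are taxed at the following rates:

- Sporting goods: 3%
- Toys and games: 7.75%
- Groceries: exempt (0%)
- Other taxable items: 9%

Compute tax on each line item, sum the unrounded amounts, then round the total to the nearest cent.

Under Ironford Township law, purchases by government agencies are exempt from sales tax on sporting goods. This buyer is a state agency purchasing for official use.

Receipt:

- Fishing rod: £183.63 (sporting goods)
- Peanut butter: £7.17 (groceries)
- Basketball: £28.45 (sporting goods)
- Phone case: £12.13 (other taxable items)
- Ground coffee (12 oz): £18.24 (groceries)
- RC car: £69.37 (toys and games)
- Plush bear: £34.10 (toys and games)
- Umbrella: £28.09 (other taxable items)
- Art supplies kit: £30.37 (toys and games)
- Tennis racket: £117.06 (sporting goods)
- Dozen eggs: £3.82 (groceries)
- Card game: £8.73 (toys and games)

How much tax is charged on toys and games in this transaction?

£11.05

RC car £69.37: toys and games → 7.75% → £5.376175
Plush bear £34.10: toys and games → 7.75% → £2.64275
Art supplies kit £30.37: toys and games → 7.75% → £2.353675
Card game £8.73: toys and games → 7.75% → £0.676575
Tax on toys and games: unrounded sum = £11.049175 → £11.05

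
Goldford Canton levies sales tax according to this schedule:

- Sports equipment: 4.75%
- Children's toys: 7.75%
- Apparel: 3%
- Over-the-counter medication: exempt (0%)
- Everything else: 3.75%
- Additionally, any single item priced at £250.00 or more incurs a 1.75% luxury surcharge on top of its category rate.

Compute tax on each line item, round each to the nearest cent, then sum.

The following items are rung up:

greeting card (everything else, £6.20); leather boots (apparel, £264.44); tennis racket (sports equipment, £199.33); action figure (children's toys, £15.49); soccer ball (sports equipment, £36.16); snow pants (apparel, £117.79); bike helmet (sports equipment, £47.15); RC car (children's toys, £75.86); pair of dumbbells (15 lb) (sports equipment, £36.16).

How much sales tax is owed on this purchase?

£38.55

Greeting card £6.20: everything else → 3.75% → £0.23
Leather boots £264.44: apparel → 3% + 1.75% surcharge = 4.75% → £12.56
Tennis racket £199.33: sports equipment → 4.75% → £9.47
Action figure £15.49: children's toys → 7.75% → £1.20
Soccer ball £36.16: sports equipment → 4.75% → £1.72
Snow pants £117.79: apparel → 3% → £3.53
Bike helmet £47.15: sports equipment → 4.75% → £2.24
RC car £75.86: children's toys → 7.75% → £5.88
Pair of dumbbells (15 lb) £36.16: sports equipment → 4.75% → £1.72
Total tax = £0.23 + £12.56 + £9.47 + £1.20 + £1.72 + £3.53 + £2.24 + £5.88 + £1.72 = £38.55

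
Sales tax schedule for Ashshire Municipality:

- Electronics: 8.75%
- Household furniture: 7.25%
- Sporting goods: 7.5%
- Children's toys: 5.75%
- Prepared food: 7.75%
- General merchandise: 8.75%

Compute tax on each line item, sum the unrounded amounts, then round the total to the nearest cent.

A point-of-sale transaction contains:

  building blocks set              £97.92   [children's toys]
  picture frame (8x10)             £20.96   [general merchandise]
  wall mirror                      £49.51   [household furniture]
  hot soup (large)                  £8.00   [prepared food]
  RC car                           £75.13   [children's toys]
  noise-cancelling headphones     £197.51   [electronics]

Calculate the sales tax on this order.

Building blocks set £97.92: children's toys → 5.75% → £5.6304
Picture frame (8x10) £20.96: general merchandise → 8.75% → £1.834
Wall mirror £49.51: household furniture → 7.25% → £3.589475
Hot soup (large) £8.00: prepared food → 7.75% → £0.62
RC car £75.13: children's toys → 5.75% → £4.319975
Noise-cancelling headphones £197.51: electronics → 8.75% → £17.282125
Unrounded tax sum = £33.275975 → £33.28

£33.28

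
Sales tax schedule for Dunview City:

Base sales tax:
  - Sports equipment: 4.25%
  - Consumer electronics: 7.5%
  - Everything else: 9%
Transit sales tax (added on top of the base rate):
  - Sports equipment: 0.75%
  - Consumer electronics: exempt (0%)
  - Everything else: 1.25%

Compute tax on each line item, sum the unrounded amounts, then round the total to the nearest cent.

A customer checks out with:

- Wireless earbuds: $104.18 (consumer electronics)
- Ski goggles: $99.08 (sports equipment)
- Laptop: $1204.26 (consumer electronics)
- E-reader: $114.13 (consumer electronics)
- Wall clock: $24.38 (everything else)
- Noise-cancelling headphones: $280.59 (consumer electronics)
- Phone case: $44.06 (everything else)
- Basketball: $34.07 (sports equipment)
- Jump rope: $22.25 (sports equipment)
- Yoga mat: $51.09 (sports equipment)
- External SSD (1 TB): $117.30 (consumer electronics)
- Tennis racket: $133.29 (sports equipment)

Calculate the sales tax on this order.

Wireless earbuds $104.18: consumer electronics → 7.5% + 0% transit = 7.5% → $7.8135
Ski goggles $99.08: sports equipment → 4.25% + 0.75% transit = 5% → $4.954
Laptop $1204.26: consumer electronics → 7.5% + 0% transit = 7.5% → $90.3195
E-reader $114.13: consumer electronics → 7.5% + 0% transit = 7.5% → $8.55975
Wall clock $24.38: everything else → 9% + 1.25% transit = 10.25% → $2.49895
Noise-cancelling headphones $280.59: consumer electronics → 7.5% + 0% transit = 7.5% → $21.04425
Phone case $44.06: everything else → 9% + 1.25% transit = 10.25% → $4.51615
Basketball $34.07: sports equipment → 4.25% + 0.75% transit = 5% → $1.7035
Jump rope $22.25: sports equipment → 4.25% + 0.75% transit = 5% → $1.1125
Yoga mat $51.09: sports equipment → 4.25% + 0.75% transit = 5% → $2.5545
External SSD (1 TB) $117.30: consumer electronics → 7.5% + 0% transit = 7.5% → $8.7975
Tennis racket $133.29: sports equipment → 4.25% + 0.75% transit = 5% → $6.6645
Unrounded tax sum = $160.5386 → $160.54

$160.54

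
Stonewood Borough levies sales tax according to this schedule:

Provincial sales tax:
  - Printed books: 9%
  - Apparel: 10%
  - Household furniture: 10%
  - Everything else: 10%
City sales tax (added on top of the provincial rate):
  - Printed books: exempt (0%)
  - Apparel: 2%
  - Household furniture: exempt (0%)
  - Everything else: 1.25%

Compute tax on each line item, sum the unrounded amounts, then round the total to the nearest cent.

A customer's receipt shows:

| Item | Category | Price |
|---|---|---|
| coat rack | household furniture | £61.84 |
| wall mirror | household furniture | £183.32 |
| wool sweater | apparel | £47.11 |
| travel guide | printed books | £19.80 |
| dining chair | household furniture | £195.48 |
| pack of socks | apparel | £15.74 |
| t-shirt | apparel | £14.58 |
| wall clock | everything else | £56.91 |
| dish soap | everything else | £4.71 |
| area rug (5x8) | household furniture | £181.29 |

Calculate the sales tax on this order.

Coat rack £61.84: household furniture → 10% + 0% city = 10% → £6.184
Wall mirror £183.32: household furniture → 10% + 0% city = 10% → £18.332
Wool sweater £47.11: apparel → 10% + 2% city = 12% → £5.6532
Travel guide £19.80: printed books → 9% + 0% city = 9% → £1.782
Dining chair £195.48: household furniture → 10% + 0% city = 10% → £19.548
Pack of socks £15.74: apparel → 10% + 2% city = 12% → £1.8888
T-shirt £14.58: apparel → 10% + 2% city = 12% → £1.7496
Wall clock £56.91: everything else → 10% + 1.25% city = 11.25% → £6.402375
Dish soap £4.71: everything else → 10% + 1.25% city = 11.25% → £0.529875
Area rug (5x8) £181.29: household furniture → 10% + 0% city = 10% → £18.129
Unrounded tax sum = £80.19885 → £80.20

£80.20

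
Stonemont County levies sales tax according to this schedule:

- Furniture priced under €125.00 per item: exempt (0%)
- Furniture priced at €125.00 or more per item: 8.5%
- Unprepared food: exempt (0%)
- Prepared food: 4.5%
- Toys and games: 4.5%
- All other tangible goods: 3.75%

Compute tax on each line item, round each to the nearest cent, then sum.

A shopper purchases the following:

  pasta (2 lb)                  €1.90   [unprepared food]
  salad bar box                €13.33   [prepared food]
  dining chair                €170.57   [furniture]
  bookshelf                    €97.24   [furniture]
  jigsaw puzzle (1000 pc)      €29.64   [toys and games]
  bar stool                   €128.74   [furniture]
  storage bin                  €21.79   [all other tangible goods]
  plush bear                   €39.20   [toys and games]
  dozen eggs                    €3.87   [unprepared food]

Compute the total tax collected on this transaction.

Pasta (2 lb) €1.90: unprepared food → 0% → €0.00
Salad bar box €13.33: prepared food → 4.5% → €0.60
Dining chair €170.57: furniture, €125.00 or more → 8.5% → €14.50
Bookshelf €97.24: furniture, under €125.00 → 0% → €0.00
Jigsaw puzzle (1000 pc) €29.64: toys and games → 4.5% → €1.33
Bar stool €128.74: furniture, €125.00 or more → 8.5% → €10.94
Storage bin €21.79: all other tangible goods → 3.75% → €0.82
Plush bear €39.20: toys and games → 4.5% → €1.76
Dozen eggs €3.87: unprepared food → 0% → €0.00
Total tax = €0.60 + €14.50 + €1.33 + €10.94 + €0.82 + €1.76 = €29.95

€29.95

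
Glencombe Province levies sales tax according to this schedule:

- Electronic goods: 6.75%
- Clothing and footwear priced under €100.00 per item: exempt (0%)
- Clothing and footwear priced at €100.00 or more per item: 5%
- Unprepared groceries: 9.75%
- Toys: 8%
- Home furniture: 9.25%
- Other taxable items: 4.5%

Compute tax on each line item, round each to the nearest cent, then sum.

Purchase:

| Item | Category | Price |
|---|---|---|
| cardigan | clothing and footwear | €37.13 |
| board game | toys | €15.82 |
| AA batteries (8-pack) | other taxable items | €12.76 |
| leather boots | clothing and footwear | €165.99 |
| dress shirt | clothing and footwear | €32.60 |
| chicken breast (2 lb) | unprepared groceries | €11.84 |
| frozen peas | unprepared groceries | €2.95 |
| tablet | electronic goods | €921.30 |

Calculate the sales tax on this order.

€73.77

Cardigan €37.13: clothing and footwear, under €100.00 → 0% → €0.00
Board game €15.82: toys → 8% → €1.27
AA batteries (8-pack) €12.76: other taxable items → 4.5% → €0.57
Leather boots €165.99: clothing and footwear, €100.00 or more → 5% → €8.30
Dress shirt €32.60: clothing and footwear, under €100.00 → 0% → €0.00
Chicken breast (2 lb) €11.84: unprepared groceries → 9.75% → €1.15
Frozen peas €2.95: unprepared groceries → 9.75% → €0.29
Tablet €921.30: electronic goods → 6.75% → €62.19
Total tax = €1.27 + €0.57 + €8.30 + €1.15 + €0.29 + €62.19 = €73.77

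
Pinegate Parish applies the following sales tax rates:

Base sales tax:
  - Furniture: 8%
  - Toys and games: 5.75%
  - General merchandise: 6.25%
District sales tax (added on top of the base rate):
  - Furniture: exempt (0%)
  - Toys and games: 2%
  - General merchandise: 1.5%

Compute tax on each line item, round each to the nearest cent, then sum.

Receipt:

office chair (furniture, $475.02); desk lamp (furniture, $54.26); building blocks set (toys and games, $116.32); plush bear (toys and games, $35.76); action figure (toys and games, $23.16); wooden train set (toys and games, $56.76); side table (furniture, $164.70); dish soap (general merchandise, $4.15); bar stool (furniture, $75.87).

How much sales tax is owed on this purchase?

Office chair $475.02: furniture → 8% + 0% district = 8% → $38.00
Desk lamp $54.26: furniture → 8% + 0% district = 8% → $4.34
Building blocks set $116.32: toys and games → 5.75% + 2% district = 7.75% → $9.01
Plush bear $35.76: toys and games → 5.75% + 2% district = 7.75% → $2.77
Action figure $23.16: toys and games → 5.75% + 2% district = 7.75% → $1.79
Wooden train set $56.76: toys and games → 5.75% + 2% district = 7.75% → $4.40
Side table $164.70: furniture → 8% + 0% district = 8% → $13.18
Dish soap $4.15: general merchandise → 6.25% + 1.5% district = 7.75% → $0.32
Bar stool $75.87: furniture → 8% + 0% district = 8% → $6.07
Total tax = $38.00 + $4.34 + $9.01 + $2.77 + $1.79 + $4.40 + $13.18 + $0.32 + $6.07 = $79.88

$79.88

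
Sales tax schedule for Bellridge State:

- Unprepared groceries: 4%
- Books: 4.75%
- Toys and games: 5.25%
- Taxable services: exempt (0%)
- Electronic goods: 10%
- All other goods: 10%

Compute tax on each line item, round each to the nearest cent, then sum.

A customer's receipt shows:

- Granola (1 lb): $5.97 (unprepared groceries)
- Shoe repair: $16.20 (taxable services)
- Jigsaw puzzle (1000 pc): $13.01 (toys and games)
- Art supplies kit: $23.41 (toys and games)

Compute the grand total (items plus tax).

Granola (1 lb) $5.97: unprepared groceries → 4% → $0.24
Shoe repair $16.20: taxable services → 0% → $0.00
Jigsaw puzzle (1000 pc) $13.01: toys and games → 5.25% → $0.68
Art supplies kit $23.41: toys and games → 5.25% → $1.23
Subtotal = $58.59; tax = $2.15; total due = $60.74

$60.74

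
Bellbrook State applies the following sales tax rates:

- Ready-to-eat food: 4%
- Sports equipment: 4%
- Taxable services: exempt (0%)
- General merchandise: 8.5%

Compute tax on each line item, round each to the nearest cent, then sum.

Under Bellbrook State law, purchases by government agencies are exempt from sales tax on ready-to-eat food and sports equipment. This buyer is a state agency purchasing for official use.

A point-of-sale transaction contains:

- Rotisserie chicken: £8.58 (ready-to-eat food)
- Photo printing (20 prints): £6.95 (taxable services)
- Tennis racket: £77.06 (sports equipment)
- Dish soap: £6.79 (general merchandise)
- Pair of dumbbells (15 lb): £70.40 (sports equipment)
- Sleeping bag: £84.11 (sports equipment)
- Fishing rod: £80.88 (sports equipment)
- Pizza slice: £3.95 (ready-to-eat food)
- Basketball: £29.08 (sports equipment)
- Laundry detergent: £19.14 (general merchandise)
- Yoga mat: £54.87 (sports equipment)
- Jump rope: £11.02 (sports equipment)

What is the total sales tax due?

Rotisserie chicken £8.58: ready-to-eat food, buyer-exempt → 0% → £0.00
Photo printing (20 prints) £6.95: taxable services → 0% → £0.00
Tennis racket £77.06: sports equipment, buyer-exempt → 0% → £0.00
Dish soap £6.79: general merchandise → 8.5% → £0.58
Pair of dumbbells (15 lb) £70.40: sports equipment, buyer-exempt → 0% → £0.00
Sleeping bag £84.11: sports equipment, buyer-exempt → 0% → £0.00
Fishing rod £80.88: sports equipment, buyer-exempt → 0% → £0.00
Pizza slice £3.95: ready-to-eat food, buyer-exempt → 0% → £0.00
Basketball £29.08: sports equipment, buyer-exempt → 0% → £0.00
Laundry detergent £19.14: general merchandise → 8.5% → £1.63
Yoga mat £54.87: sports equipment, buyer-exempt → 0% → £0.00
Jump rope £11.02: sports equipment, buyer-exempt → 0% → £0.00
Total tax = £0.58 + £1.63 = £2.21

£2.21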